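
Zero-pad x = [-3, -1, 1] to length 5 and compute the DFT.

Original 3-point DFT: [-3, -3.0000+1.7321i, -3.0000-1.7321i]
Zero-padded 5-point DFT provides frequency interpolation.

DFT_5([x, 0, ...]) = [-3, -4.1180+0.3633i, -1.8820+1.5388i, -1.8820-1.5388i, -4.1180-0.3633i]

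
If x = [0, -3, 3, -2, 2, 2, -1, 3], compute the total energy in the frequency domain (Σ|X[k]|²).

Parseval: Σ|x[n]|² = (1/N)Σ|X[k]|², so Σ|X[k]|² = N·Σ|x[n]|² = 8·40.0000

Σ|X[k]|² = N·Σ|x[n]|² = 8·40.0000 = 320.0000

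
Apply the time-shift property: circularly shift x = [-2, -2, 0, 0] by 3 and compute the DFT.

Time shift by 3: X_shifted[k] = ω_4^(3k) · X[k]
Shifted x = [-2, 0, 0, -2]

DFT(x[n-3]) = [-4, -2-2i, 0, -2+2i]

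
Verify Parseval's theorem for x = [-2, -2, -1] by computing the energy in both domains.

Time domain:
Σ|x[n]|² = |-2|² + |-2|² + |-1|² = 9.0000

Frequency domain:
(1/3)Σ|X[k]|² = (1/3)(|-5|² + |-0.5000+0.8660i|² + |-0.5000-0.8660i|²) = (1/3)·27.0000 = 9.0000

Both sides agree, confirming Parseval's theorem.

Σ|x[n]|² = (1/N)Σ|X[k]|² = 9.0000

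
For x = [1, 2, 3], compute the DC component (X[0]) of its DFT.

X[0] = Σ(n=0 to 2) x[n] · ω_3^0 = Σ x[n]
= (1) + (2) + (3)

X[0] = 6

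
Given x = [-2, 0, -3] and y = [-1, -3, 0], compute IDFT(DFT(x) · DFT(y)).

(x ⊛ y)[n] = Σ(m=0 to 2) x[m] · y[(n-m) mod 3]

Computing each output sample:
(x ⊛ y)[0] = 11
(x ⊛ y)[1] = 6
(x ⊛ y)[2] = 3

x ⊛ y = [11, 6, 3]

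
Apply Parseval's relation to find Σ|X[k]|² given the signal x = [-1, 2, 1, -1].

Parseval: Σ|x[n]|² = (1/N)Σ|X[k]|², so Σ|X[k]|² = N·Σ|x[n]|² = 4·7.0000

Σ|X[k]|² = N·Σ|x[n]|² = 4·7.0000 = 28.0000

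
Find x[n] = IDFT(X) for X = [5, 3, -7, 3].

x[n] = (1/4) Σ(k=0 to 3) X[k] · e^(2πikn/4)

Computing each x[n]:
x[0] = 1
x[1] = 3
x[2] = -2
x[3] = 3

x = [1, 3, -2, 3]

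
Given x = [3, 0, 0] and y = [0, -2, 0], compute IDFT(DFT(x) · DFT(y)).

(x ⊛ y)[n] = Σ(m=0 to 2) x[m] · y[(n-m) mod 3]

Computing each output sample:
(x ⊛ y)[0] = 0
(x ⊛ y)[1] = -6
(x ⊛ y)[2] = 0

x ⊛ y = [0, -6, 0]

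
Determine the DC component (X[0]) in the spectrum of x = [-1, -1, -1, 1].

X[0] = Σ(n=0 to 3) x[n] · ω_4^0 = Σ x[n]
= (-1) + (-1) + (-1) + (1)

X[0] = -2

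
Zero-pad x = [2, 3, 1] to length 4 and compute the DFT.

Original 3-point DFT: [6, -1.7321i, 1.7321i]
Zero-padded 4-point DFT provides frequency interpolation.

DFT_4([x, 0, ...]) = [6, 1-3i, 0, 1+3i]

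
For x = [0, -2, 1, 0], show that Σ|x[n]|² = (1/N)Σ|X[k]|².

Time domain:
Σ|x[n]|² = |0|² + |-2|² + |1|² + |0|² = 5.0000

Frequency domain:
(1/4)Σ|X[k]|² = (1/4)(|-1|² + |-1+2i|² + |3|² + |-1-2i|²) = (1/4)·20.0000 = 5.0000

Both sides agree, confirming Parseval's theorem.

Σ|x[n]|² = (1/N)Σ|X[k]|² = 5.0000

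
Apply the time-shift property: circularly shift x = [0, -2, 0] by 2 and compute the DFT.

Time shift by 2: X_shifted[k] = ω_3^(2k) · X[k]
Shifted x = [-2, 0, 0]

DFT(x[n-2]) = [-2, -2, -2]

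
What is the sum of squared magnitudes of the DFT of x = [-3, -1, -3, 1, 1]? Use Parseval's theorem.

Parseval: Σ|x[n]|² = (1/N)Σ|X[k]|², so Σ|X[k]|² = N·Σ|x[n]|² = 5·21.0000

Σ|X[k]|² = N·Σ|x[n]|² = 5·21.0000 = 105.0000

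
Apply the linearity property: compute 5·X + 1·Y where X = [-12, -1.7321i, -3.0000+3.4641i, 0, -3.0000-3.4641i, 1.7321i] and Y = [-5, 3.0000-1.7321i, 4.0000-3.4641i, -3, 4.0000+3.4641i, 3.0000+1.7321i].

By linearity: DFT(5x + 1y) = 5·DFT(x) + 1·DFT(y)
= 5·[-12, -1.7321i, -3.0000+3.4641i, 0, -3.0000-3.4641i, 1.7321i] + 1·[-5, 3.0000-1.7321i, 4.0000-3.4641i, -3, 4.0000+3.4641i, 3.0000+1.7321i]

Computing element-wise:
Z[0] = 5·(-12) + 1·(-5) = -65
Z[1] = 5·(-1.7321i) + 1·(3.0000-1.7321i) = 3.0000-10.3926i
Z[2] = 5·(-3.0000+3.4641i) + 1·(4.0000-3.4641i) = -11.0000+13.8564i
Z[3] = 5·(0) + 1·(-3) = -3
Z[4] = 5·(-3.0000-3.4641i) + 1·(4.0000+3.4641i) = -11.0000-13.8564i
Z[5] = 5·(1.7321i) + 1·(3.0000+1.7321i) = 3.0000+10.3926i

DFT(5x + 1y) = 5·X + 1·Y = [-65, 3.0000-10.3926i, -11.0000+13.8564i, -3, -11.0000-13.8564i, 3.0000+10.3926i]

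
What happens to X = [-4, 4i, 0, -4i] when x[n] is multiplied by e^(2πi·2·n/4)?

Modulation property: DFT(ω_4^(-2n)·x[n]) = X[(k-2) mod 4], so circularly shift X by 2 positions.

X[k-2] = [0, -4i, -4, 4i]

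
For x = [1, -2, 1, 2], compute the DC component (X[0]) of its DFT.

X[0] = Σ(n=0 to 3) x[n] · ω_4^0 = Σ x[n]
= (1) + (-2) + (1) + (2)

X[0] = 2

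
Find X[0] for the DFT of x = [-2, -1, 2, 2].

X[0] = Σ(n=0 to 3) x[n] · ω_4^0 = Σ x[n]
= (-2) + (-1) + (2) + (2)

X[0] = 1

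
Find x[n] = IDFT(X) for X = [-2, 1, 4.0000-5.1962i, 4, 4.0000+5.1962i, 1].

x[n] = (1/6) Σ(k=0 to 5) X[k] · e^(2πikn/6)

Computing each x[n]:
x[0] = 2
x[1] = 0
x[2] = -2
x[3] = 0
x[4] = 1
x[5] = -3

x = [2, 0, -2, 0, 1, -3]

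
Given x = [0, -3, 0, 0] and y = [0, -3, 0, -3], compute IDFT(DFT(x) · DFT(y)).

(x ⊛ y)[n] = Σ(m=0 to 3) x[m] · y[(n-m) mod 4]

Computing each output sample:
(x ⊛ y)[0] = 9
(x ⊛ y)[1] = 0
(x ⊛ y)[2] = 9
(x ⊛ y)[3] = 0

x ⊛ y = [9, 0, 9, 0]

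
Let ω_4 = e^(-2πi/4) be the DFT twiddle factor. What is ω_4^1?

ω_4^1 = e^(-2πi·1/4)
= cos(-2π·1/4) + i·sin(-2π·1/4)
= cos(-2π/4) + i·sin(-2π/4)

ω_4^1 = cos(-2π/4) + i·sin(-2π/4) = -1i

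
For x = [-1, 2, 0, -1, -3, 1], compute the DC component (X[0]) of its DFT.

X[0] = Σ(n=0 to 5) x[n] · ω_6^0 = Σ x[n]
= (-1) + (2) + (0) + (-1) + (-3) + (1)

X[0] = -2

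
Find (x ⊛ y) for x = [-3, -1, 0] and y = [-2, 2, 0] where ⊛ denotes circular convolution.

(x ⊛ y)[n] = Σ(m=0 to 2) x[m] · y[(n-m) mod 3]

Computing each output sample:
(x ⊛ y)[0] = 6
(x ⊛ y)[1] = -4
(x ⊛ y)[2] = -2

x ⊛ y = [6, -4, -2]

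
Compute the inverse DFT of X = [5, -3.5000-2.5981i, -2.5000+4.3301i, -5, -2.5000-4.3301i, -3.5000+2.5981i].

x[n] = (1/6) Σ(k=0 to 5) X[k] · e^(2πikn/6)

Computing each x[n]:
x[0] = -2
x[1] = 1
x[2] = 3
x[3] = 2
x[4] = -1
x[5] = 2

x = [-2, 1, 3, 2, -1, 2]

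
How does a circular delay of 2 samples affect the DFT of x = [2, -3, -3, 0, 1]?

Time shift by 2: X_shifted[k] = ω_5^(2k) · X[k]
Shifted x = [0, 1, 2, -3, -3]

DFT(x[n-2]) = [-3, 0.1910-6.7432i, 1.3090+2.4041i, 1.3090-2.4041i, 0.1910+6.7432i]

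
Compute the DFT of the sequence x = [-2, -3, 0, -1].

X[k] = Σ(n=0 to 3) x[n] · ω_4^(nk)
where ω_4 = e^(-2πi/4)

Computing each X[k]:
X[0] = -6
X[1] = -2+2i
X[2] = 2
X[3] = -2-2i

X = [-6, -2+2i, 2, -2-2i]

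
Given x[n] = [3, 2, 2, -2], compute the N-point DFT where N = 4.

X[k] = Σ(n=0 to 3) x[n] · ω_4^(nk)
where ω_4 = e^(-2πi/4)

Computing each X[k]:
X[0] = 5
X[1] = 1-4i
X[2] = 5
X[3] = 1+4i

X = [5, 1-4i, 5, 1+4i]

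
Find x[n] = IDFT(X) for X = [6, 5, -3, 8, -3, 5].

x[n] = (1/6) Σ(k=0 to 5) X[k] · e^(2πikn/6)

Computing each x[n]:
x[0] = 3
x[1] = 1
x[2] = 2
x[3] = -3
x[4] = 2
x[5] = 1

x = [3, 1, 2, -3, 2, 1]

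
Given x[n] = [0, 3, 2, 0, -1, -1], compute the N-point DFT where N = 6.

X[k] = Σ(n=0 to 5) x[n] · ω_6^(nk)
where ω_6 = e^(-2πi/6)

Computing each X[k]:
X[0] = 3
X[1] = 0.5000-6.0622i
X[2] = -1.5000-0.8660i
X[3] = -1
X[4] = -1.5000+0.8660i
X[5] = 0.5000+6.0622i

X = [3, 0.5000-6.0622i, -1.5000-0.8660i, -1, -1.5000+0.8660i, 0.5000+6.0622i]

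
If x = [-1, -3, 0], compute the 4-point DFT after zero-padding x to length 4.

Original 3-point DFT: [-4, 0.5000+2.5981i, 0.5000-2.5981i]
Zero-padded 4-point DFT provides frequency interpolation.

DFT_4([x, 0, ...]) = [-4, -1+3i, 2, -1-3i]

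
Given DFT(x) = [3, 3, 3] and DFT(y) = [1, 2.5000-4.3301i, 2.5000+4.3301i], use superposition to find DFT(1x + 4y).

By linearity: DFT(1x + 4y) = 1·DFT(x) + 4·DFT(y)
= 1·[3, 3, 3] + 4·[1, 2.5000-4.3301i, 2.5000+4.3301i]

Computing element-wise:
Z[0] = 1·(3) + 4·(1) = 7
Z[1] = 1·(3) + 4·(2.5000-4.3301i) = 13.0000-17.3204i
Z[2] = 1·(3) + 4·(2.5000+4.3301i) = 13.0000+17.3204i

DFT(1x + 4y) = 1·X + 4·Y = [7, 13.0000-17.3204i, 13.0000+17.3204i]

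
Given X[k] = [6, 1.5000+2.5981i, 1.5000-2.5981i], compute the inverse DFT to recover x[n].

x[n] = (1/3) Σ(k=0 to 2) X[k] · e^(2πikn/3)

Computing each x[n]:
x[0] = 3
x[1] = 0
x[2] = 3

x = [3, 0, 3]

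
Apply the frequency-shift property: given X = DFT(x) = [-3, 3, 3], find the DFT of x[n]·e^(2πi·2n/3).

Modulation property: DFT(ω_3^(-2n)·x[n]) = X[(k-2) mod 3], so circularly shift X by 2 positions.

X[k-2] = [3, 3, -3]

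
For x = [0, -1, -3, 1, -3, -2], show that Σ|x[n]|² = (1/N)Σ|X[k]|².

Time domain:
Σ|x[n]|² = |0|² + |-1|² + |-3|² + |1|² + |-3|² + |-2|² = 24.0000

Frequency domain:
(1/6)Σ|X[k]|² = (1/6)(|-8|² + |0.5000-0.8660i|² + |5.5000-0.8660i|² + |-4|² + |5.5000+0.8660i|² + |0.5000+0.8660i|²) = (1/6)·144.0000 = 24.0000

Both sides agree, confirming Parseval's theorem.

Σ|x[n]|² = (1/N)Σ|X[k]|² = 24.0000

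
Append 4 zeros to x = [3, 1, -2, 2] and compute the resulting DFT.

Original 4-point DFT: [4, 5+1i, -2, 5-1i]
Zero-padded 8-point DFT provides frequency interpolation.

DFT_8([x, 0, ...]) = [4, 2.2929-0.1213i, 5+1i, 3.7071-4.1213i, -2, 3.7071+4.1213i, 5-1i, 2.2929+0.1213i]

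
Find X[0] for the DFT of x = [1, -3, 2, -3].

X[0] = Σ(n=0 to 3) x[n] · ω_4^0 = Σ x[n]
= (1) + (-3) + (2) + (-3)

X[0] = -3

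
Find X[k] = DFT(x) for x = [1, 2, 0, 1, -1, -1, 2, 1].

X[k] = Σ(n=0 to 7) x[n] · ω_8^(nk)
where ω_8 = e^(-2πi/8)

Computing each X[k]:
X[0] = 5
X[1] = 4.1213-0.1213i
X[2] = -2+1i
X[3] = -0.1213-4.1213i
X[4] = -1
X[5] = -0.1213+4.1213i
X[6] = -2-1i
X[7] = 4.1213+0.1213i

X = [5, 4.1213-0.1213i, -2+1i, -0.1213-4.1213i, -1, -0.1213+4.1213i, -2-1i, 4.1213+0.1213i]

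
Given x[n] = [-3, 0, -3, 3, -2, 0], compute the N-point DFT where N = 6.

X[k] = Σ(n=0 to 5) x[n] · ω_6^(nk)
where ω_6 = e^(-2πi/6)

Computing each X[k]:
X[0] = -5
X[1] = -3.5000+0.8660i
X[2] = 2.5000-0.8660i
X[3] = -11
X[4] = 2.5000+0.8660i
X[5] = -3.5000-0.8660i

X = [-5, -3.5000+0.8660i, 2.5000-0.8660i, -11, 2.5000+0.8660i, -3.5000-0.8660i]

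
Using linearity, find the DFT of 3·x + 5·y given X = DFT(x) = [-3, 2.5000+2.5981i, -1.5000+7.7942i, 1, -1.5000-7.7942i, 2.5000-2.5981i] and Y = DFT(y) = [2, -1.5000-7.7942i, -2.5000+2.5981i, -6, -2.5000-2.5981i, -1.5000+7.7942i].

By linearity: DFT(3x + 5y) = 3·DFT(x) + 5·DFT(y)
= 3·[-3, 2.5000+2.5981i, -1.5000+7.7942i, 1, -1.5000-7.7942i, 2.5000-2.5981i] + 5·[2, -1.5000-7.7942i, -2.5000+2.5981i, -6, -2.5000-2.5981i, -1.5000+7.7942i]

Computing element-wise:
Z[0] = 3·(-3) + 5·(2) = 1
Z[1] = 3·(2.5000+2.5981i) + 5·(-1.5000-7.7942i) = -31.1767i
Z[2] = 3·(-1.5000+7.7942i) + 5·(-2.5000+2.5981i) = -17.0000+36.3731i
Z[3] = 3·(1) + 5·(-6) = -27
Z[4] = 3·(-1.5000-7.7942i) + 5·(-2.5000-2.5981i) = -17.0000-36.3731i
Z[5] = 3·(2.5000-2.5981i) + 5·(-1.5000+7.7942i) = 31.1767i

DFT(3x + 5y) = 3·X + 5·Y = [1, -31.1767i, -17.0000+36.3731i, -27, -17.0000-36.3731i, 31.1767i]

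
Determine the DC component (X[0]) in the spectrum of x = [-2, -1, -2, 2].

X[0] = Σ(n=0 to 3) x[n] · ω_4^0 = Σ x[n]
= (-2) + (-1) + (-2) + (2)

X[0] = -3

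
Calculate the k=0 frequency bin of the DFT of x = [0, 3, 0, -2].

X[0] = Σ(n=0 to 3) x[n] · ω_4^0 = Σ x[n]
= (0) + (3) + (0) + (-2)

X[0] = 1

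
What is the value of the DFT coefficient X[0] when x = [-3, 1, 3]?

X[0] = Σ(n=0 to 2) x[n] · ω_3^0 = Σ x[n]
= (-3) + (1) + (3)

X[0] = 1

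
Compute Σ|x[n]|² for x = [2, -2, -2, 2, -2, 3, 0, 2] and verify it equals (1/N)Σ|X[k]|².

Time domain:
Σ|x[n]|² = |2|² + |-2|² + |-2|² + |2|² + |-2|² + |3|² + |0|² + |2|² = 33.0000

Frequency domain:
(1/8)Σ|X[k]|² = (1/8)(|3|² + |0.4645+5.5355i|² + |2+3i|² + |7.5355+1.5355i|² + |-7|² + |7.5355-1.5355i|² + |2-3i|² + |0.4645-5.5355i|²) = (1/8)·264.0000 = 33.0000

Both sides agree, confirming Parseval's theorem.

Σ|x[n]|² = (1/N)Σ|X[k]|² = 33.0000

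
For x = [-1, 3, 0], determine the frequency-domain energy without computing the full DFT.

Parseval: Σ|x[n]|² = (1/N)Σ|X[k]|², so Σ|X[k]|² = N·Σ|x[n]|² = 3·10.0000

Σ|X[k]|² = N·Σ|x[n]|² = 3·10.0000 = 30.0000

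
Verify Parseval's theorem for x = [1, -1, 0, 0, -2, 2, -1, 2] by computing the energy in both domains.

Time domain:
Σ|x[n]|² = |1|² + |-1|² + |0|² + |0|² + |-2|² + |2|² + |-1|² + |2|² = 15.0000

Frequency domain:
(1/8)Σ|X[k]|² = (1/8)(|1|² + |2.2929+2.5355i|² + |1i|² + |3.7071+4.5355i|² + |-5|² + |3.7071-4.5355i|² + |-1i|² + |2.2929-2.5355i|²) = (1/8)·120.0000 = 15.0000

Both sides agree, confirming Parseval's theorem.

Σ|x[n]|² = (1/N)Σ|X[k]|² = 15.0000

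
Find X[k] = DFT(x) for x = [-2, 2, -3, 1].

X[k] = Σ(n=0 to 3) x[n] · ω_4^(nk)
where ω_4 = e^(-2πi/4)

Computing each X[k]:
X[0] = -2
X[1] = 1-1i
X[2] = -8
X[3] = 1+1i

X = [-2, 1-1i, -8, 1+1i]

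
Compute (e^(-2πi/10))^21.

Since ω_10^10 = 1, powers reduce modulo 10.
21 mod 10 = 1
So ω_10^21 = ω_10^1 = e^(-2πi·1/10)

ω_10^21 = ω_10^1 = 0.8090-0.5878i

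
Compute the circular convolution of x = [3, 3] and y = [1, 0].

(x ⊛ y)[n] = Σ(m=0 to 1) x[m] · y[(n-m) mod 2]

Computing each output sample:
(x ⊛ y)[0] = 3
(x ⊛ y)[1] = 3

x ⊛ y = [3, 3]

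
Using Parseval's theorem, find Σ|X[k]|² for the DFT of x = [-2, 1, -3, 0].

Parseval: Σ|x[n]|² = (1/N)Σ|X[k]|², so Σ|X[k]|² = N·Σ|x[n]|² = 4·14.0000

Σ|X[k]|² = N·Σ|x[n]|² = 4·14.0000 = 56.0000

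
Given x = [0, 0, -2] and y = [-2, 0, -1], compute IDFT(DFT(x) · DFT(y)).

(x ⊛ y)[n] = Σ(m=0 to 2) x[m] · y[(n-m) mod 3]

Computing each output sample:
(x ⊛ y)[0] = 0
(x ⊛ y)[1] = 2
(x ⊛ y)[2] = 4

x ⊛ y = [0, 2, 4]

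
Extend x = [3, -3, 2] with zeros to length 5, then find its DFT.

Original 3-point DFT: [2, 3.5000+4.3301i, 3.5000-4.3301i]
Zero-padded 5-point DFT provides frequency interpolation.

DFT_5([x, 0, ...]) = [2, 0.4549+1.6776i, 6.0451+3.6655i, 6.0451-3.6655i, 0.4549-1.6776i]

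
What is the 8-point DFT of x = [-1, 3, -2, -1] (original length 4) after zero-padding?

Original 4-point DFT: [-1, 1-4i, -5, 1+4i]
Zero-padded 8-point DFT provides frequency interpolation.

DFT_8([x, 0, ...]) = [-1, 1.8284+0.5858i, 1-4i, -3.8284-3.4142i, -5, -3.8284+3.4142i, 1+4i, 1.8284-0.5858i]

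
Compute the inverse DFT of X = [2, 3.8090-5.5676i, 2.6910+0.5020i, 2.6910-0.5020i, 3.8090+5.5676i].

x[n] = (1/5) Σ(k=0 to 4) X[k] · e^(2πikn/5)

Computing each x[n]:
x[0] = 3
x[1] = 2
x[2] = 1
x[3] = -2
x[4] = -2

x = [3, 2, 1, -2, -2]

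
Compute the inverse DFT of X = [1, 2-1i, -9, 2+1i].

x[n] = (1/4) Σ(k=0 to 3) X[k] · e^(2πikn/4)

Computing each x[n]:
x[0] = -1
x[1] = 3
x[2] = -3
x[3] = 2

x = [-1, 3, -3, 2]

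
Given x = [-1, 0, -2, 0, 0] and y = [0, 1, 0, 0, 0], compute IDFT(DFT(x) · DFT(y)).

(x ⊛ y)[n] = Σ(m=0 to 4) x[m] · y[(n-m) mod 5]

Computing each output sample:
(x ⊛ y)[0] = 0
(x ⊛ y)[1] = -1
(x ⊛ y)[2] = 0
(x ⊛ y)[3] = -2
(x ⊛ y)[4] = 0

x ⊛ y = [0, -1, 0, -2, 0]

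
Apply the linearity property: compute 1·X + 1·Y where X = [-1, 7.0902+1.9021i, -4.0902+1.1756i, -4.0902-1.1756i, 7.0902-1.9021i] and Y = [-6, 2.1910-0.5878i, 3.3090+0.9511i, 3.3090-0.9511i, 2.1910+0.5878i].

By linearity: DFT(1x + 1y) = 1·DFT(x) + 1·DFT(y)
= 1·[-1, 7.0902+1.9021i, -4.0902+1.1756i, -4.0902-1.1756i, 7.0902-1.9021i] + 1·[-6, 2.1910-0.5878i, 3.3090+0.9511i, 3.3090-0.9511i, 2.1910+0.5878i]

Computing element-wise:
Z[0] = 1·(-1) + 1·(-6) = -7
Z[1] = 1·(7.0902+1.9021i) + 1·(2.1910-0.5878i) = 9.2812+1.3143i
Z[2] = 1·(-4.0902+1.1756i) + 1·(3.3090+0.9511i) = -0.7812+2.1267i
Z[3] = 1·(-4.0902-1.1756i) + 1·(3.3090-0.9511i) = -0.7812-2.1267i
Z[4] = 1·(7.0902-1.9021i) + 1·(2.1910+0.5878i) = 9.2812-1.3143i

DFT(1x + 1y) = 1·X + 1·Y = [-7, 9.2812+1.3143i, -0.7812+2.1267i, -0.7812-2.1267i, 9.2812-1.3143i]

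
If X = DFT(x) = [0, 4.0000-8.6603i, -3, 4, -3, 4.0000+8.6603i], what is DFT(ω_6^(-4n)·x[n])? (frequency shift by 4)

Modulation property: DFT(ω_6^(-4n)·x[n]) = X[(k-4) mod 6], so circularly shift X by 4 positions.

X[k-4] = [-3, 4, -3, 4.0000+8.6603i, 0, 4.0000-8.6603i]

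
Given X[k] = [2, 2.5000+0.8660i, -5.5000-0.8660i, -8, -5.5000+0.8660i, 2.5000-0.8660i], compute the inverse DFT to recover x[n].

x[n] = (1/6) Σ(k=0 to 5) X[k] · e^(2πikn/6)

Computing each x[n]:
x[0] = -2
x[1] = 3
x[2] = -1
x[3] = -1
x[4] = 0
x[5] = 3

x = [-2, 3, -1, -1, 0, 3]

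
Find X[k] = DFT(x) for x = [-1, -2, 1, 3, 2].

X[k] = Σ(n=0 to 4) x[n] · ω_5^(nk)
where ω_5 = e^(-2πi/5)

Computing each X[k]:
X[0] = 3
X[1] = -4.2361+4.9798i
X[2] = 0.2361+0.4490i
X[3] = 0.2361-0.4490i
X[4] = -4.2361-4.9798i

X = [3, -4.2361+4.9798i, 0.2361+0.4490i, 0.2361-0.4490i, -4.2361-4.9798i]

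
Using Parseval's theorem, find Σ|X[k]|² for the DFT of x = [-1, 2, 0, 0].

Parseval: Σ|x[n]|² = (1/N)Σ|X[k]|², so Σ|X[k]|² = N·Σ|x[n]|² = 4·5.0000

Σ|X[k]|² = N·Σ|x[n]|² = 4·5.0000 = 20.0000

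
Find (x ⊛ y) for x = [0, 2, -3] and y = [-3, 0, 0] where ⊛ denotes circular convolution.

(x ⊛ y)[n] = Σ(m=0 to 2) x[m] · y[(n-m) mod 3]

Computing each output sample:
(x ⊛ y)[0] = 0
(x ⊛ y)[1] = -6
(x ⊛ y)[2] = 9

x ⊛ y = [0, -6, 9]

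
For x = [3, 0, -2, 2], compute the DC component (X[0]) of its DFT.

X[0] = Σ(n=0 to 3) x[n] · ω_4^0 = Σ x[n]
= (3) + (0) + (-2) + (2)

X[0] = 3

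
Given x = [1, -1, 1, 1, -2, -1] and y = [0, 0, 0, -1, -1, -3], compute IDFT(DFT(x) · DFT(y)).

(x ⊛ y)[n] = Σ(m=0 to 5) x[m] · y[(n-m) mod 6]

Computing each output sample:
(x ⊛ y)[0] = 1
(x ⊛ y)[1] = -2
(x ⊛ y)[2] = 0
(x ⊛ y)[3] = 6
(x ⊛ y)[4] = 3
(x ⊛ y)[5] = -3

x ⊛ y = [1, -2, 0, 6, 3, -3]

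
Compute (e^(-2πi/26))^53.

Since ω_26^26 = 1, powers reduce modulo 26.
53 mod 26 = 1
So ω_26^53 = ω_26^1 = e^(-2πi·1/26)

ω_26^53 = ω_26^1 = 0.9709-0.2393i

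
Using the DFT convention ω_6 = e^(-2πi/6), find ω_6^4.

ω_6^4 = e^(-2πi·4/6)
= cos(-2π·4/6) + i·sin(-2π·4/6)
= cos(-8π/6) + i·sin(-8π/6)

ω_6^4 = cos(-8π/6) + i·sin(-8π/6) = -0.5000+0.8660i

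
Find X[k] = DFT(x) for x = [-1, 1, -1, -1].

X[k] = Σ(n=0 to 3) x[n] · ω_4^(nk)
where ω_4 = e^(-2πi/4)

Computing each X[k]:
X[0] = -2
X[1] = -2i
X[2] = -2
X[3] = 2i

X = [-2, -2i, -2, 2i]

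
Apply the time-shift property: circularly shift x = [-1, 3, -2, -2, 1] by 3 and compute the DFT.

Time shift by 3: X_shifted[k] = ω_5^(3k) · X[k]
Shifted x = [-2, -2, 1, -1, 3]

DFT(x[n-3]) = [-1, -1.6910+3.5797i, -2.8090+4.8410i, -2.8090-4.8410i, -1.6910-3.5797i]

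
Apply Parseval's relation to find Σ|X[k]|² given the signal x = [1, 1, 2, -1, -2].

Parseval: Σ|x[n]|² = (1/N)Σ|X[k]|², so Σ|X[k]|² = N·Σ|x[n]|² = 5·11.0000

Σ|X[k]|² = N·Σ|x[n]|² = 5·11.0000 = 55.0000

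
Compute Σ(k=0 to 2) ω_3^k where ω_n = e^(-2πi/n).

Sum of all nth roots of unity equals 0 for n > 1 (geometric series with r ≠ 1).

0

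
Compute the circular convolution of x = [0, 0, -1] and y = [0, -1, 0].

(x ⊛ y)[n] = Σ(m=0 to 2) x[m] · y[(n-m) mod 3]

Computing each output sample:
(x ⊛ y)[0] = 1
(x ⊛ y)[1] = 0
(x ⊛ y)[2] = 0

x ⊛ y = [1, 0, 0]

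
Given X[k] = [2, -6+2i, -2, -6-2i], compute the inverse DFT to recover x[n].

x[n] = (1/4) Σ(k=0 to 3) X[k] · e^(2πikn/4)

Computing each x[n]:
x[0] = -3
x[1] = 0
x[2] = 3
x[3] = 2

x = [-3, 0, 3, 2]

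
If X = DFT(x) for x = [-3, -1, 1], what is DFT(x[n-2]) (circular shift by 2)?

Time shift by 2: X_shifted[k] = ω_3^(2k) · X[k]
Shifted x = [-1, 1, -3]

DFT(x[n-2]) = [-3, -3.4641i, 3.4641i]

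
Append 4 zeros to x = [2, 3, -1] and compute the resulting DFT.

Original 3-point DFT: [4, 1.0000-3.4641i, 1.0000+3.4641i]
Zero-padded 7-point DFT provides frequency interpolation.

DFT_7([x, 0, ...]) = [4, 4.0930-1.3706i, 2.2334-3.3587i, -1.3264-2.0835i, -1.3264+2.0835i, 2.2334+3.3587i, 4.0930+1.3706i]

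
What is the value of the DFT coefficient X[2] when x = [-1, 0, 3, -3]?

X[2] = Σ(n=0 to 3) x[n] · ω_4^(2n) where ω_4 = e^(-2πi/4)
= (-1)·ω_4^0 + (0)·ω_4^2 + (3)·ω_4^4 + (-3)·ω_4^6

X[2] = 5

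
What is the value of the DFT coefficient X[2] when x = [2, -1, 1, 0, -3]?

X[2] = Σ(n=0 to 4) x[n] · ω_5^(2n) where ω_5 = e^(-2πi/5)
= (2)·ω_5^0 + (-1)·ω_5^2 + (1)·ω_5^4 + (0)·ω_5^6 + (-3)·ω_5^8

X[2] = 5.5451-0.2245i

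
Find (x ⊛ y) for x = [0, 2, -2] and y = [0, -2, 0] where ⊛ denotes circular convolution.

(x ⊛ y)[n] = Σ(m=0 to 2) x[m] · y[(n-m) mod 3]

Computing each output sample:
(x ⊛ y)[0] = 4
(x ⊛ y)[1] = 0
(x ⊛ y)[2] = -4

x ⊛ y = [4, 0, -4]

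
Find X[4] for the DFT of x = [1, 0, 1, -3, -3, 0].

X[4] = Σ(n=0 to 5) x[n] · ω_6^(4n) where ω_6 = e^(-2πi/6)
= (1)·ω_6^0 + (0)·ω_6^4 + (1)·ω_6^8 + (-3)·ω_6^12 + (-3)·ω_6^16 + (0)·ω_6^20

X[4] = -1.0000-3.4641i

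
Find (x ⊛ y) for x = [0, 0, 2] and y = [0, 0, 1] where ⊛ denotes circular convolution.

(x ⊛ y)[n] = Σ(m=0 to 2) x[m] · y[(n-m) mod 3]

Computing each output sample:
(x ⊛ y)[0] = 0
(x ⊛ y)[1] = 2
(x ⊛ y)[2] = 0

x ⊛ y = [0, 2, 0]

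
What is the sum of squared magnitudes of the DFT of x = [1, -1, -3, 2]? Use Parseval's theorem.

Parseval: Σ|x[n]|² = (1/N)Σ|X[k]|², so Σ|X[k]|² = N·Σ|x[n]|² = 4·15.0000

Σ|X[k]|² = N·Σ|x[n]|² = 4·15.0000 = 60.0000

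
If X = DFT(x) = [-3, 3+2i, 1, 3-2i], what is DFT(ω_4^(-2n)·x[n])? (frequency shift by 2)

Modulation property: DFT(ω_4^(-2n)·x[n]) = X[(k-2) mod 4], so circularly shift X by 2 positions.

X[k-2] = [1, 3-2i, -3, 3+2i]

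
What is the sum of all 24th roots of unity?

Sum of all nth roots of unity equals 0 for n > 1 (geometric series with r ≠ 1).

0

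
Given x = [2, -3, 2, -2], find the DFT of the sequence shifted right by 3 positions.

Time shift by 3: X_shifted[k] = ω_4^(3k) · X[k]
Shifted x = [-3, 2, -2, 2]

DFT(x[n-3]) = [-1, -1, -9, -1]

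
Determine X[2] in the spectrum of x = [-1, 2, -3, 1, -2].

X[2] = Σ(n=0 to 4) x[n] · ω_5^(2n) where ω_5 = e^(-2πi/5)
= (-1)·ω_5^0 + (2)·ω_5^2 + (-3)·ω_5^4 + (1)·ω_5^6 + (-2)·ω_5^8

X[2] = -1.6180-6.1554i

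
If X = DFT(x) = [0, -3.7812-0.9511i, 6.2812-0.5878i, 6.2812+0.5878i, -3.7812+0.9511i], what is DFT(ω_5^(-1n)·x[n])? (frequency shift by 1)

Modulation property: DFT(ω_5^(-1n)·x[n]) = X[(k-1) mod 5], so circularly shift X by 1 positions.

X[k-1] = [-3.7812+0.9511i, 0, -3.7812-0.9511i, 6.2812-0.5878i, 6.2812+0.5878i]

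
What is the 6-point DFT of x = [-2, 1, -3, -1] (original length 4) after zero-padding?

Original 4-point DFT: [-5, 1-2i, -5, 1+2i]
Zero-padded 6-point DFT provides frequency interpolation.

DFT_6([x, 0, ...]) = [-5, 1.0000+1.7321i, -2.0000-3.4641i, -5, -2.0000+3.4641i, 1.0000-1.7321i]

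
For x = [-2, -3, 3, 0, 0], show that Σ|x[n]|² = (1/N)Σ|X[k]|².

Time domain:
Σ|x[n]|² = |-2|² + |-3|² + |3|² + |0|² + |0|² = 22.0000

Frequency domain:
(1/5)Σ|X[k]|² = (1/5)(|-2|² + |-5.3541+1.0898i|² + |1.3541+4.6165i|² + |1.3541-4.6165i|² + |-5.3541-1.0898i|²) = (1/5)·110.0000 = 22.0000

Both sides agree, confirming Parseval's theorem.

Σ|x[n]|² = (1/N)Σ|X[k]|² = 22.0000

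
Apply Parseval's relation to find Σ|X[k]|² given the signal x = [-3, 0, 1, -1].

Parseval: Σ|x[n]|² = (1/N)Σ|X[k]|², so Σ|X[k]|² = N·Σ|x[n]|² = 4·11.0000

Σ|X[k]|² = N·Σ|x[n]|² = 4·11.0000 = 44.0000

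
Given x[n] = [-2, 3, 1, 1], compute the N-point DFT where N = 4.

X[k] = Σ(n=0 to 3) x[n] · ω_4^(nk)
where ω_4 = e^(-2πi/4)

Computing each X[k]:
X[0] = 3
X[1] = -3-2i
X[2] = -5
X[3] = -3+2i

X = [3, -3-2i, -5, -3+2i]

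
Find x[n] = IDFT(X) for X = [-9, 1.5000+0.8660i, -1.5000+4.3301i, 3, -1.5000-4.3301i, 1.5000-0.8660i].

x[n] = (1/6) Σ(k=0 to 5) X[k] · e^(2πikn/6)

Computing each x[n]:
x[0] = -1
x[1] = -3
x[2] = 0
x[3] = -3
x[4] = -2
x[5] = 0

x = [-1, -3, 0, -3, -2, 0]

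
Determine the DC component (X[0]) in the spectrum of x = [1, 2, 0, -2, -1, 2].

X[0] = Σ(n=0 to 5) x[n] · ω_6^0 = Σ x[n]
= (1) + (2) + (0) + (-2) + (-1) + (2)

X[0] = 2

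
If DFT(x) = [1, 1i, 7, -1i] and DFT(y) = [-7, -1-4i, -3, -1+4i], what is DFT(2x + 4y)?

By linearity: DFT(2x + 4y) = 2·DFT(x) + 4·DFT(y)
= 2·[1, 1i, 7, -1i] + 4·[-7, -1-4i, -3, -1+4i]

Computing element-wise:
Z[0] = 2·(1) + 4·(-7) = -26
Z[1] = 2·(1i) + 4·(-1-4i) = -4-14i
Z[2] = 2·(7) + 4·(-3) = 2
Z[3] = 2·(-1i) + 4·(-1+4i) = -4+14i

DFT(2x + 4y) = 2·X + 4·Y = [-26, -4-14i, 2, -4+14i]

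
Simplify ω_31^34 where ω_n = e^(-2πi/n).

Since ω_31^31 = 1, powers reduce modulo 31.
34 mod 31 = 3
So ω_31^34 = ω_31^3 = e^(-2πi·3/31)

ω_31^34 = ω_31^3 = 0.8208-0.5713i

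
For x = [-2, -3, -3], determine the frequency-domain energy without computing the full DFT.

Parseval: Σ|x[n]|² = (1/N)Σ|X[k]|², so Σ|X[k]|² = N·Σ|x[n]|² = 3·22.0000

Σ|X[k]|² = N·Σ|x[n]|² = 3·22.0000 = 66.0000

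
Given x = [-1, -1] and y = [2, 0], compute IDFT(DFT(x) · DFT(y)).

(x ⊛ y)[n] = Σ(m=0 to 1) x[m] · y[(n-m) mod 2]

Computing each output sample:
(x ⊛ y)[0] = -2
(x ⊛ y)[1] = -2

x ⊛ y = [-2, -2]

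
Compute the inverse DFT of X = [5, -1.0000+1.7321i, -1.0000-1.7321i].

x[n] = (1/3) Σ(k=0 to 2) X[k] · e^(2πikn/3)

Computing each x[n]:
x[0] = 1
x[1] = 1
x[2] = 3

x = [1, 1, 3]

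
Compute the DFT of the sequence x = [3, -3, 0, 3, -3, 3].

X[k] = Σ(n=0 to 5) x[n] · ω_6^(nk)
where ω_6 = e^(-2πi/6)

Computing each X[k]:
X[0] = 3
X[1] = 1.5000+2.5981i
X[2] = 7.5000+7.7942i
X[3] = -3
X[4] = 7.5000-7.7942i
X[5] = 1.5000-2.5981i

X = [3, 1.5000+2.5981i, 7.5000+7.7942i, -3, 7.5000-7.7942i, 1.5000-2.5981i]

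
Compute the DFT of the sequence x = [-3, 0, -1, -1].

X[k] = Σ(n=0 to 3) x[n] · ω_4^(nk)
where ω_4 = e^(-2πi/4)

Computing each X[k]:
X[0] = -5
X[1] = -2-1i
X[2] = -3
X[3] = -2+1i

X = [-5, -2-1i, -3, -2+1i]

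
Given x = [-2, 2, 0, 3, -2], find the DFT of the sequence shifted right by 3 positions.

Time shift by 3: X_shifted[k] = ω_5^(3k) · X[k]
Shifted x = [0, 3, -2, -2, 2]

DFT(x[n-3]) = [1, 4.7812-0.9511i, -5.2812-0.5878i, -5.2812+0.5878i, 4.7812+0.9511i]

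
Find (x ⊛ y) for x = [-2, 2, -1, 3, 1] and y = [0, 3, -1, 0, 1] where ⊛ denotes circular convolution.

(x ⊛ y)[n] = Σ(m=0 to 4) x[m] · y[(n-m) mod 5]

Computing each output sample:
(x ⊛ y)[0] = 2
(x ⊛ y)[1] = -8
(x ⊛ y)[2] = 11
(x ⊛ y)[3] = -4
(x ⊛ y)[4] = 8

x ⊛ y = [2, -8, 11, -4, 8]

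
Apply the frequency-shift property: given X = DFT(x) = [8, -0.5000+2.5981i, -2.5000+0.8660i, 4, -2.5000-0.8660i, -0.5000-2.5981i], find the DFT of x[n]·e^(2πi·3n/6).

Modulation property: DFT(ω_6^(-3n)·x[n]) = X[(k-3) mod 6], so circularly shift X by 3 positions.

X[k-3] = [4, -2.5000-0.8660i, -0.5000-2.5981i, 8, -0.5000+2.5981i, -2.5000+0.8660i]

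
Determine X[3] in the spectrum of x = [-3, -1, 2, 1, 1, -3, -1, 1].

X[3] = Σ(n=0 to 7) x[n] · ω_8^(3n) where ω_8 = e^(-2πi/8)
= (-3)·ω_8^0 + (-1)·ω_8^3 + (2)·ω_8^6 + (1)·ω_8^9 + (1)·ω_8^12 + (-3)·ω_8^15 + (-1)·ω_8^18 + (1)·ω_8^21

X[3] = -5.4142+1.5858i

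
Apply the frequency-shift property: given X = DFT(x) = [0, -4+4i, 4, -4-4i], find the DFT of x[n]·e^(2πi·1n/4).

Modulation property: DFT(ω_4^(-1n)·x[n]) = X[(k-1) mod 4], so circularly shift X by 1 positions.

X[k-1] = [-4-4i, 0, -4+4i, 4]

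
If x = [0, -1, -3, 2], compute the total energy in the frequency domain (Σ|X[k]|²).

Parseval: Σ|x[n]|² = (1/N)Σ|X[k]|², so Σ|X[k]|² = N·Σ|x[n]|² = 4·14.0000

Σ|X[k]|² = N·Σ|x[n]|² = 4·14.0000 = 56.0000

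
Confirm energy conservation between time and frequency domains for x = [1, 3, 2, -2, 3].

Time domain:
Σ|x[n]|² = |1|² + |3|² + |2|² + |-2|² + |3|² = 27.0000

Frequency domain:
(1/5)Σ|X[k]|² = (1/5)(|7|² + |2.8541-2.3511i|² + |-3.8541+3.8042i|² + |-3.8541-3.8042i|² + |2.8541+2.3511i|²) = (1/5)·135.0000 = 27.0000

Both sides agree, confirming Parseval's theorem.

Σ|x[n]|² = (1/N)Σ|X[k]|² = 27.0000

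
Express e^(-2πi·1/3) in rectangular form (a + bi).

ω_3^1 = e^(-2πi·1/3)
= cos(-2π·1/3) + i·sin(-2π·1/3)
= cos(-2π/3) + i·sin(-2π/3)

ω_3^1 = cos(-2π/3) + i·sin(-2π/3) = -0.5000-0.8660i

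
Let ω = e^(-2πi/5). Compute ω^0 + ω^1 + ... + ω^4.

Sum of all nth roots of unity equals 0 for n > 1 (geometric series with r ≠ 1).

0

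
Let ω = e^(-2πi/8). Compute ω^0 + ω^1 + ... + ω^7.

Sum of all nth roots of unity equals 0 for n > 1 (geometric series with r ≠ 1).

0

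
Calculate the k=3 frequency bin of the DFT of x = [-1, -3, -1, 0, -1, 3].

X[3] = Σ(n=0 to 5) x[n] · ω_6^(3n) where ω_6 = e^(-2πi/6)
= (-1)·ω_6^0 + (-3)·ω_6^3 + (-1)·ω_6^6 + (0)·ω_6^9 + (-1)·ω_6^12 + (3)·ω_6^15

X[3] = -3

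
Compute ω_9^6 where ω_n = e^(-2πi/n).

ω_9^6 = e^(-2πi·6/9)
= cos(-2π·6/9) + i·sin(-2π·6/9)
= cos(-12π/9) + i·sin(-12π/9)

ω_9^6 = cos(-12π/9) + i·sin(-12π/9) = -0.5000+0.8660i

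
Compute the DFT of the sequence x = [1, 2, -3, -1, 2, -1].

X[k] = Σ(n=0 to 5) x[n] · ω_6^(nk)
where ω_6 = e^(-2πi/6)

Computing each X[k]:
X[0] = 0
X[1] = 3.0000+1.7321i
X[2] = -6.9282i
X[3] = 0
X[4] = 6.9282i
X[5] = 3.0000-1.7321i

X = [0, 3.0000+1.7321i, -6.9282i, 0, 6.9282i, 3.0000-1.7321i]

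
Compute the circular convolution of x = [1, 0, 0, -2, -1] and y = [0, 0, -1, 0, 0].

(x ⊛ y)[n] = Σ(m=0 to 4) x[m] · y[(n-m) mod 5]

Computing each output sample:
(x ⊛ y)[0] = 2
(x ⊛ y)[1] = 1
(x ⊛ y)[2] = -1
(x ⊛ y)[3] = 0
(x ⊛ y)[4] = 0

x ⊛ y = [2, 1, -1, 0, 0]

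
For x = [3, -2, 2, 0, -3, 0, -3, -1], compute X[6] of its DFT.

X[6] = Σ(n=0 to 7) x[n] · ω_8^(6n) where ω_8 = e^(-2πi/8)
= (3)·ω_8^0 + (-2)·ω_8^6 + (2)·ω_8^12 + (0)·ω_8^18 + (-3)·ω_8^24 + (0)·ω_8^30 + (-3)·ω_8^36 + (-1)·ω_8^42

X[6] = 1-1i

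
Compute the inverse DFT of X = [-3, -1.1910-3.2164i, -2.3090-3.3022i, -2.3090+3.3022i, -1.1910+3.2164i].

x[n] = (1/5) Σ(k=0 to 4) X[k] · e^(2πikn/5)

Computing each x[n]:
x[0] = -2
x[1] = 2
x[2] = -1
x[3] = 0
x[4] = -2

x = [-2, 2, -1, 0, -2]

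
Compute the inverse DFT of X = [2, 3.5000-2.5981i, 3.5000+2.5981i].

x[n] = (1/3) Σ(k=0 to 2) X[k] · e^(2πikn/3)

Computing each x[n]:
x[0] = 3
x[1] = 1
x[2] = -2

x = [3, 1, -2]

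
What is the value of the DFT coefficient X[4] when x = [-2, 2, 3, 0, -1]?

X[4] = Σ(n=0 to 4) x[n] · ω_5^(4n) where ω_5 = e^(-2πi/5)
= (-2)·ω_5^0 + (2)·ω_5^4 + (3)·ω_5^8 + (0)·ω_5^12 + (-1)·ω_5^16

X[4] = -4.1180+4.6165i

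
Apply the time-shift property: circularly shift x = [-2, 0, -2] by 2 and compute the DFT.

Time shift by 2: X_shifted[k] = ω_3^(2k) · X[k]
Shifted x = [0, -2, -2]

DFT(x[n-2]) = [-4, 2, 2]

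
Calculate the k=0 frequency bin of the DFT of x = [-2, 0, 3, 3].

X[0] = Σ(n=0 to 3) x[n] · ω_4^0 = Σ x[n]
= (-2) + (0) + (3) + (3)

X[0] = 4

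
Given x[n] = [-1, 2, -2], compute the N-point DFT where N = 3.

X[k] = Σ(n=0 to 2) x[n] · ω_3^(nk)
where ω_3 = e^(-2πi/3)

Computing each X[k]:
X[0] = -1
X[1] = -1.0000-3.4641i
X[2] = -1.0000+3.4641i

X = [-1, -1.0000-3.4641i, -1.0000+3.4641i]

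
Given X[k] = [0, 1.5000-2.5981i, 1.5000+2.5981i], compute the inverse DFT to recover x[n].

x[n] = (1/3) Σ(k=0 to 2) X[k] · e^(2πikn/3)

Computing each x[n]:
x[0] = 1
x[1] = 1
x[2] = -2

x = [1, 1, -2]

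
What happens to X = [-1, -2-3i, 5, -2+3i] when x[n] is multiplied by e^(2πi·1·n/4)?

Modulation property: DFT(ω_4^(-1n)·x[n]) = X[(k-1) mod 4], so circularly shift X by 1 positions.

X[k-1] = [-2+3i, -1, -2-3i, 5]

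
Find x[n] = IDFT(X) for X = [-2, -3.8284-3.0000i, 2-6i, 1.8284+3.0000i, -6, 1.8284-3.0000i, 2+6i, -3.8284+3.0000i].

x[n] = (1/8) Σ(k=0 to 7) X[k] · e^(2πikn/8)

Computing each x[n]:
x[0] = -1
x[1] = 1
x[2] = 0
x[3] = 0
x[4] = 0
x[5] = 3
x[6] = -3
x[7] = -2

x = [-1, 1, 0, 0, 0, 3, -3, -2]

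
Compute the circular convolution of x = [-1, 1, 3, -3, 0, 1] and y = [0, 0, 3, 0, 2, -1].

(x ⊛ y)[n] = Σ(m=0 to 5) x[m] · y[(n-m) mod 6]

Computing each output sample:
(x ⊛ y)[0] = 5
(x ⊛ y)[1] = -6
(x ⊛ y)[2] = 0
(x ⊛ y)[3] = 5
(x ⊛ y)[4] = 6
(x ⊛ y)[5] = -6

x ⊛ y = [5, -6, 0, 5, 6, -6]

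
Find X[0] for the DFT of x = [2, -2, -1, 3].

X[0] = Σ(n=0 to 3) x[n] · ω_4^0 = Σ x[n]
= (2) + (-2) + (-1) + (3)

X[0] = 2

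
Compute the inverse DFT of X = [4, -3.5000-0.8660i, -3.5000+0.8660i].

x[n] = (1/3) Σ(k=0 to 2) X[k] · e^(2πikn/3)

Computing each x[n]:
x[0] = -1
x[1] = 3
x[2] = 2

x = [-1, 3, 2]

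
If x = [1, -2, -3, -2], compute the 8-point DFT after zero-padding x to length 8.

Original 4-point DFT: [-6, 4, 2, 4]
Zero-padded 8-point DFT provides frequency interpolation.

DFT_8([x, 0, ...]) = [-6, 1.0000+5.8284i, 4, 1.0000-0.1716i, 2, 1.0000+0.1716i, 4, 1.0000-5.8284i]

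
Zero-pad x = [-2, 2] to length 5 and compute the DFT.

Original 2-point DFT: [0, -4]
Zero-padded 5-point DFT provides frequency interpolation.

DFT_5([x, 0, ...]) = [0, -1.3820-1.9021i, -3.6180-1.1756i, -3.6180+1.1756i, -1.3820+1.9021i]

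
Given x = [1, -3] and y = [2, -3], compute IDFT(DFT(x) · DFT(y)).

(x ⊛ y)[n] = Σ(m=0 to 1) x[m] · y[(n-m) mod 2]

Computing each output sample:
(x ⊛ y)[0] = 11
(x ⊛ y)[1] = -9

x ⊛ y = [11, -9]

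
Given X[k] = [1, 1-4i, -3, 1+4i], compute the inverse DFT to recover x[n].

x[n] = (1/4) Σ(k=0 to 3) X[k] · e^(2πikn/4)

Computing each x[n]:
x[0] = 0
x[1] = 3
x[2] = -1
x[3] = -1

x = [0, 3, -1, -1]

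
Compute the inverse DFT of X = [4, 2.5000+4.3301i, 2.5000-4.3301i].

x[n] = (1/3) Σ(k=0 to 2) X[k] · e^(2πikn/3)

Computing each x[n]:
x[0] = 3
x[1] = -2
x[2] = 3

x = [3, -2, 3]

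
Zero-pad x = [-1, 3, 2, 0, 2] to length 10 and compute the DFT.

Original 5-point DFT: [6, -1.0729-2.1266i, -4.4271+1.3143i, -4.4271-1.3143i, -1.0729+2.1266i]
Zero-padded 10-point DFT provides frequency interpolation.

DFT_10([x, 0, ...]) = [6, 0.4271-4.8410i, -1.0729-2.1266i, -2.9271-3.5797i, -4.4271+1.3143i, 0, -4.4271-1.3143i, -2.9271+3.5797i, -1.0729+2.1266i, 0.4271+4.8410i]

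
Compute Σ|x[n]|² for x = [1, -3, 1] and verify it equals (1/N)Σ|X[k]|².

Time domain:
Σ|x[n]|² = |1|² + |-3|² + |1|² = 11.0000

Frequency domain:
(1/3)Σ|X[k]|² = (1/3)(|-1|² + |2.0000+3.4641i|² + |2.0000-3.4641i|²) = (1/3)·33.0000 = 11.0000

Both sides agree, confirming Parseval's theorem.

Σ|x[n]|² = (1/N)Σ|X[k]|² = 11.0000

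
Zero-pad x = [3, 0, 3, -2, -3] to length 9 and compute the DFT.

Original 5-point DFT: [1, 1.2639-5.7921i, 5.7361+2.9919i, 5.7361-2.9919i, 1.2639+5.7921i]
Zero-padded 9-point DFT provides frequency interpolation.

DFT_9([x, 0, ...]) = [1, 7.3400-0.1963i, -1.1172-4.6865i, 1.0000+5.1962i, 5.7772+0.7060i, 5.7772-0.7060i, 1.0000-5.1962i, -1.1172+4.6865i, 7.3400+0.1963i]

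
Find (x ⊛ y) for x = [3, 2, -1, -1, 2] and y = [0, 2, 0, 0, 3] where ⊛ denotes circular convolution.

(x ⊛ y)[n] = Σ(m=0 to 4) x[m] · y[(n-m) mod 5]

Computing each output sample:
(x ⊛ y)[0] = 10
(x ⊛ y)[1] = 3
(x ⊛ y)[2] = 1
(x ⊛ y)[3] = 4
(x ⊛ y)[4] = 7

x ⊛ y = [10, 3, 1, 4, 7]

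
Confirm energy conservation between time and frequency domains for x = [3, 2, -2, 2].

Time domain:
Σ|x[n]|² = |3|² + |2|² + |-2|² + |2|² = 21.0000

Frequency domain:
(1/4)Σ|X[k]|² = (1/4)(|5|² + |5|² + |-3|² + |5|²) = (1/4)·84.0000 = 21.0000

Both sides agree, confirming Parseval's theorem.

Σ|x[n]|² = (1/N)Σ|X[k]|² = 21.0000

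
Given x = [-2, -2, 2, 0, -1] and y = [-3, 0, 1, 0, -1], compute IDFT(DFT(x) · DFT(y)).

(x ⊛ y)[n] = Σ(m=0 to 4) x[m] · y[(n-m) mod 5]

Computing each output sample:
(x ⊛ y)[0] = 8
(x ⊛ y)[1] = 3
(x ⊛ y)[2] = -8
(x ⊛ y)[3] = -1
(x ⊛ y)[4] = 7

x ⊛ y = [8, 3, -8, -1, 7]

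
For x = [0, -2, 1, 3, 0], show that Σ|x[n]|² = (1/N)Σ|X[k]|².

Time domain:
Σ|x[n]|² = |0|² + |-2|² + |1|² + |3|² + |0|² = 14.0000

Frequency domain:
(1/5)Σ|X[k]|² = (1/5)(|2|² + |-3.8541+3.0777i|² + |2.8541-0.7265i|² + |2.8541+0.7265i|² + |-3.8541-3.0777i|²) = (1/5)·70.0000 = 14.0000

Both sides agree, confirming Parseval's theorem.

Σ|x[n]|² = (1/N)Σ|X[k]|² = 14.0000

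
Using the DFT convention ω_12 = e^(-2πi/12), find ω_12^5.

ω_12^5 = e^(-2πi·5/12)
= cos(-2π·5/12) + i·sin(-2π·5/12)
= cos(-10π/12) + i·sin(-10π/12)

ω_12^5 = cos(-10π/12) + i·sin(-10π/12) = -0.8660-0.5000i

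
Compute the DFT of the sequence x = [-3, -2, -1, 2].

X[k] = Σ(n=0 to 3) x[n] · ω_4^(nk)
where ω_4 = e^(-2πi/4)

Computing each X[k]:
X[0] = -4
X[1] = -2+4i
X[2] = -4
X[3] = -2-4i

X = [-4, -2+4i, -4, -2-4i]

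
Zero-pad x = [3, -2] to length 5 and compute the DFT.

Original 2-point DFT: [1, 5]
Zero-padded 5-point DFT provides frequency interpolation.

DFT_5([x, 0, ...]) = [1, 2.3820+1.9021i, 4.6180+1.1756i, 4.6180-1.1756i, 2.3820-1.9021i]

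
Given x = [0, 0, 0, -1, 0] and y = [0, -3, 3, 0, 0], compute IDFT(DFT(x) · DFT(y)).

(x ⊛ y)[n] = Σ(m=0 to 4) x[m] · y[(n-m) mod 5]

Computing each output sample:
(x ⊛ y)[0] = -3
(x ⊛ y)[1] = 0
(x ⊛ y)[2] = 0
(x ⊛ y)[3] = 0
(x ⊛ y)[4] = 3

x ⊛ y = [-3, 0, 0, 0, 3]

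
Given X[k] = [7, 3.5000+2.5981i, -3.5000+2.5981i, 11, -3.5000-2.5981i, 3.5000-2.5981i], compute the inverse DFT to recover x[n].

x[n] = (1/6) Σ(k=0 to 5) X[k] · e^(2πikn/6)

Computing each x[n]:
x[0] = 3
x[1] = -1
x[2] = 3
x[3] = -3
x[4] = 3
x[5] = 2

x = [3, -1, 3, -3, 3, 2]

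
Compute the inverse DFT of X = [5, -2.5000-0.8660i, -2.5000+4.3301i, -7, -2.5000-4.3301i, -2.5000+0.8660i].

x[n] = (1/6) Σ(k=0 to 5) X[k] · e^(2πikn/6)

Computing each x[n]:
x[0] = -2
x[1] = 1
x[2] = 2
x[3] = 2
x[4] = -1
x[5] = 3

x = [-2, 1, 2, 2, -1, 3]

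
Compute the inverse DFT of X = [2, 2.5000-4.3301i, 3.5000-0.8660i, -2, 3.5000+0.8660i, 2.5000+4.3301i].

x[n] = (1/6) Σ(k=0 to 5) X[k] · e^(2πikn/6)

Computing each x[n]:
x[0] = 2
x[1] = 2
x[2] = 0
x[3] = 1
x[4] = -2
x[5] = -1

x = [2, 2, 0, 1, -2, -1]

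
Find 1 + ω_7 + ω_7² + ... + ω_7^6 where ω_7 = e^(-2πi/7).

Sum of all nth roots of unity equals 0 for n > 1 (geometric series with r ≠ 1).

0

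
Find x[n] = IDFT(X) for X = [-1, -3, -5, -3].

x[n] = (1/4) Σ(k=0 to 3) X[k] · e^(2πikn/4)

Computing each x[n]:
x[0] = -3
x[1] = 1
x[2] = 0
x[3] = 1

x = [-3, 1, 0, 1]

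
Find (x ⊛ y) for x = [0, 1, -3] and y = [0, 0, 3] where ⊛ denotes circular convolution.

(x ⊛ y)[n] = Σ(m=0 to 2) x[m] · y[(n-m) mod 3]

Computing each output sample:
(x ⊛ y)[0] = 3
(x ⊛ y)[1] = -9
(x ⊛ y)[2] = 0

x ⊛ y = [3, -9, 0]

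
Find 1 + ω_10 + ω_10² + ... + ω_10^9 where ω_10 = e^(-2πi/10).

Sum of all nth roots of unity equals 0 for n > 1 (geometric series with r ≠ 1).

0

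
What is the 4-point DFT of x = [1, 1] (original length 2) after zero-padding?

Original 2-point DFT: [2, 0]
Zero-padded 4-point DFT provides frequency interpolation.

DFT_4([x, 0, ...]) = [2, 1-1i, 0, 1+1i]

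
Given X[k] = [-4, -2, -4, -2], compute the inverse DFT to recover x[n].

x[n] = (1/4) Σ(k=0 to 3) X[k] · e^(2πikn/4)

Computing each x[n]:
x[0] = -3
x[1] = 0
x[2] = -1
x[3] = 0

x = [-3, 0, -1, 0]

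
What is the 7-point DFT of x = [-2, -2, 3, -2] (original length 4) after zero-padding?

Original 4-point DFT: [-3, -5, 5, -5]
Zero-padded 7-point DFT provides frequency interpolation.

DFT_7([x, 0, ...]) = [-3, -2.1126-0.4934i, -5.5048+1.6878i, 2.1174+5.1631i, 2.1174-5.1631i, -5.5048-1.6878i, -2.1126+0.4934i]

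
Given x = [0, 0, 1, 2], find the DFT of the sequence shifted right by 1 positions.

Time shift by 1: X_shifted[k] = ω_4^(1k) · X[k]
Shifted x = [2, 0, 0, 1]

DFT(x[n-1]) = [3, 2+1i, 1, 2-1i]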